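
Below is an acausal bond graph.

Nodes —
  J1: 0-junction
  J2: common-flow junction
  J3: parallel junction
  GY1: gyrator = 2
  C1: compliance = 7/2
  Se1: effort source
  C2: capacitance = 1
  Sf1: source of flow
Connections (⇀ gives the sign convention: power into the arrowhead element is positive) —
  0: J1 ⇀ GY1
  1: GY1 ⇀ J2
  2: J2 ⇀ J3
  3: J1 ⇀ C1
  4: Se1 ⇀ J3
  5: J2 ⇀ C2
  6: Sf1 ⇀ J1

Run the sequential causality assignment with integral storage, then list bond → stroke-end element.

b4 |J3  (Se1 (Se) sets effort on bond)
b6 |Sf1  (Sf1 fixes flow; stroke at Sf1)
b2 |J2  (J3: bond 4 brought effort, rest push out)
b3 |J1  (C1 integral (e out))
b0 |GY1  (J1: bond 3 brought effort, rest push out)
b1 |GY1  (GY1: gyrator matches bond 0)
b5 |J2  (1-jn J2 has f-setter on 1)

b0 |GY1
b1 |GY1
b2 |J2
b3 |J1
b4 |J3
b5 |J2
b6 |Sf1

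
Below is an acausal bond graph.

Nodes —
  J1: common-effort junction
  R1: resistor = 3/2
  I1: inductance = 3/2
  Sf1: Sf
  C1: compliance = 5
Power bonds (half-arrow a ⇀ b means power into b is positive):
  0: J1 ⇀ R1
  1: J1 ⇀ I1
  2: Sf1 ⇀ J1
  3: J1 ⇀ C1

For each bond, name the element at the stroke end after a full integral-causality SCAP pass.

#0 |R1
#1 |I1
#2 |Sf1
#3 |J1

bond 2 →Sf1  (Sf1 fixes flow; stroke at Sf1)
bond 1 →I1  (I1 integral (f out))
bond 3 →J1  (C1 outputs effort q/C1)
bond 0 →R1  (J1: bond 3 brought effort, rest push out)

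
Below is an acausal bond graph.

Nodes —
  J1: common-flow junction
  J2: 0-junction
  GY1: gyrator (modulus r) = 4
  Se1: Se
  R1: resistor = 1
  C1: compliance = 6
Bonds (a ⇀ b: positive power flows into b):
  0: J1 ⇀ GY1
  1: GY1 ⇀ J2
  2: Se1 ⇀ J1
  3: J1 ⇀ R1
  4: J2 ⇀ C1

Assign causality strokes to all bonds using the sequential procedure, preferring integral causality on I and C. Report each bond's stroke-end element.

b0 →GY1
b1 →GY1
b2 →J1
b3 →J1
b4 →J2

b2 →J1  (Se1 (Se) sets effort on bond)
b4 →J2  (C1: C, integral causality)
b1 →GY1  (0-jn J2 has e-setter on 4)
b0 →GY1  (GY1 both-in/both-out from 1)
b3 →J1  (J1: bond 0 brought flow, rest push out)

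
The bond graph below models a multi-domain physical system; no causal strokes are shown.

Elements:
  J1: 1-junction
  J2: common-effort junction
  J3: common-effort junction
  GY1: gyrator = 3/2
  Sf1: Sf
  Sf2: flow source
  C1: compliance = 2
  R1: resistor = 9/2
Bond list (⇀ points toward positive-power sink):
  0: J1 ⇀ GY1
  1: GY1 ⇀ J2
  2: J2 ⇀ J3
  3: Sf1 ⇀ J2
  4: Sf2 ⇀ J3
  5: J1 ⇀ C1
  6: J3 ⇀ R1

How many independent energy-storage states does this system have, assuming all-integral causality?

1  (C1 all integral)

β3 |Sf1  (source Sf1 imposes f)
β4 |Sf2  (Sf2: flow source, stroke at near end)
β5 |J1  (C1 integral (e out))
β0 |GY1  (J1 needs exactly one f-in)
β1 |GY1  (GY1: gyrator matches bond 0)
β2 |J2  (only one effort-in slot at J2)
β6 |J3  (only one effort-in slot at J3)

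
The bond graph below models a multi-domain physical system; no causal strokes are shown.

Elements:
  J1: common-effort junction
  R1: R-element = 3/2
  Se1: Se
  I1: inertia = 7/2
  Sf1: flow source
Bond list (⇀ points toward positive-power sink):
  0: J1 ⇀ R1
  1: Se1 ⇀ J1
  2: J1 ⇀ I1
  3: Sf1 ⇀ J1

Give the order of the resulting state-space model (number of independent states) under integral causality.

b1 →J1  (Se1: effort source, stroke at far end)
b3 →Sf1  (Sf1 fixes flow; stroke at Sf1)
b0 →R1  (J1 effort already set via bond 1)
b2 →I1  (J1 effort already set via bond 1)

1  (I1 all integral)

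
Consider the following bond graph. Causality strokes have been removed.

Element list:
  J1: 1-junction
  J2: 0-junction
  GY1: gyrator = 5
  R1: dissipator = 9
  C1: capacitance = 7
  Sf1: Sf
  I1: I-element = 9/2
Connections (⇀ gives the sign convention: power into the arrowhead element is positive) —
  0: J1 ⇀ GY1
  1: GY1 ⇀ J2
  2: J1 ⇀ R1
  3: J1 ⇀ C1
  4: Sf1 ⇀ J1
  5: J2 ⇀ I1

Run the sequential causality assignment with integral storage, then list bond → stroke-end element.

β0 |J1
β1 |J2
β2 |J1
β3 |J1
β4 |Sf1
β5 |I1

b4 →Sf1  (Sf1: flow source, stroke at near end)
b0 →J1  (1-jn J1 has f-setter on 4)
b2 →J1  (common-f at J1 fixed by 4)
b3 →J1  (J1 flow already set via bond 4)
b1 →J2  (GY GY1: same side as bond 0)
b5 →I1  (0-jn J2 has e-setter on 1)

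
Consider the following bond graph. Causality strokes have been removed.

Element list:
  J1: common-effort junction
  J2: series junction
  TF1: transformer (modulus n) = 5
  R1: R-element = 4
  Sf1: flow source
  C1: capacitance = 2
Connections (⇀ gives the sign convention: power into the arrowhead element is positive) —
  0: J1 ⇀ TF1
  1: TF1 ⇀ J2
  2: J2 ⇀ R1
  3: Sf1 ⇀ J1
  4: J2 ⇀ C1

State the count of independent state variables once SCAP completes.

β3 →Sf1  (Sf1: flow source, stroke at near end)
β0 →J1  (J1: last free bond brings effort in)
β1 →TF1  (TF1 one-in-one-out from 0)
β2 →J2  (common-f at J2 fixed by 1)
β4 →J2  (J2: bond 1 brought flow, rest push out)

1  (C1 all integral)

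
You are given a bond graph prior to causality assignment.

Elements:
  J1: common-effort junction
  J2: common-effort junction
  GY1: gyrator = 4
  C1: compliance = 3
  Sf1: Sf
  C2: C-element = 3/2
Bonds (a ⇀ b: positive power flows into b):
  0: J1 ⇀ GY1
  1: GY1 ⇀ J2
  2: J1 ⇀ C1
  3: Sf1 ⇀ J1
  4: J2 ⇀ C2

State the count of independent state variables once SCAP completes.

2  (C1, C2 all integral)

#3 stroke at Sf1  (Sf1: flow source, stroke at near end)
#2 stroke at J1  (prefer integral on C1)
#0 stroke at GY1  (0-jn J1 has e-setter on 2)
#1 stroke at GY1  (through GY1, causality inverts; strokes same side of GY1)
#4 stroke at J2  (only one effort-in slot at J2)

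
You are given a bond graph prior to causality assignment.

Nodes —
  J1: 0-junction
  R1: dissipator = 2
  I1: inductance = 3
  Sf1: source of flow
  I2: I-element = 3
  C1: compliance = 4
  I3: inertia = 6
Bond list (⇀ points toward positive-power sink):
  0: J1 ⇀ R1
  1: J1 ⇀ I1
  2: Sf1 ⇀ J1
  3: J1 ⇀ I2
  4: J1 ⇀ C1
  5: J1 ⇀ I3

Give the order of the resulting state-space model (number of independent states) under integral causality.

bond 2 |Sf1  (Sf1 fixes flow; stroke at Sf1)
bond 1 |I1  (I1: I, integral causality)
bond 3 |I2  (I2: I, integral causality)
bond 4 |J1  (prefer integral on C1)
bond 0 |R1  (0-jn J1 has e-setter on 4)
bond 5 |I3  (0-jn J1 has e-setter on 4)

4  (C1, I1, I2, I3 all integral)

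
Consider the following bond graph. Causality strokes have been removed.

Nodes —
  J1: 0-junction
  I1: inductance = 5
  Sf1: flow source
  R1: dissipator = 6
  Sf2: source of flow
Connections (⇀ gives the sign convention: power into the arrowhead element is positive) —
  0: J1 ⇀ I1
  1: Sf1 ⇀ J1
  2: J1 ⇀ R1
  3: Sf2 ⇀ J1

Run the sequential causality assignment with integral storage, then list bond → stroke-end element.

β0 stroke→I1
β1 stroke→Sf1
β2 stroke→J1
β3 stroke→Sf2

b1 →Sf1  (source Sf1 imposes f)
b3 →Sf2  (Sf2 (Sf) sets flow on bond)
b0 →I1  (prefer integral on I1)
b2 →J1  (J1 needs exactly one e-in)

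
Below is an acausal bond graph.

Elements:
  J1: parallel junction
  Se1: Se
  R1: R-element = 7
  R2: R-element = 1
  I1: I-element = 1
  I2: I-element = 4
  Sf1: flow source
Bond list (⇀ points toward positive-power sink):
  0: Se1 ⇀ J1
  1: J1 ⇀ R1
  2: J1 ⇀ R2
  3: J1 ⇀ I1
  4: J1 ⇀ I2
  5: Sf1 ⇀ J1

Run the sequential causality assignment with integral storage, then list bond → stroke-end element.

bond 0 →J1
bond 1 →R1
bond 2 →R2
bond 3 →I1
bond 4 →I2
bond 5 →Sf1

bond 0 stroke→J1  (Se1 (Se) sets effort on bond)
bond 5 stroke→Sf1  (Sf1: flow source, stroke at near end)
bond 1 stroke→R1  (common-e at J1 fixed by 0)
bond 2 stroke→R2  (common-e at J1 fixed by 0)
bond 3 stroke→I1  (J1 effort already set via bond 0)
bond 4 stroke→I2  (J1: bond 0 brought effort, rest push out)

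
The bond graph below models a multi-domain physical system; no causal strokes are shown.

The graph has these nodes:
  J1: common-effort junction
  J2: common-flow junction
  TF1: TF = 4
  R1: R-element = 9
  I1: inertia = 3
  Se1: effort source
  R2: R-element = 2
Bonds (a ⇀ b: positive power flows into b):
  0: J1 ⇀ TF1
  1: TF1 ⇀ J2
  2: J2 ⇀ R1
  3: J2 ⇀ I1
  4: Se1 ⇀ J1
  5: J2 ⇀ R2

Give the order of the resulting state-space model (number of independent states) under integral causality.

1  (I1 all integral)

β4 →J1  (source Se1 imposes e)
β0 →TF1  (0-jn J1 has e-setter on 4)
β1 →J2  (TF TF1: opposite of bond 0)
β3 →I1  (prefer integral on I1)
β2 →J2  (J2 flow already set via bond 3)
β5 →J2  (common-f at J2 fixed by 3)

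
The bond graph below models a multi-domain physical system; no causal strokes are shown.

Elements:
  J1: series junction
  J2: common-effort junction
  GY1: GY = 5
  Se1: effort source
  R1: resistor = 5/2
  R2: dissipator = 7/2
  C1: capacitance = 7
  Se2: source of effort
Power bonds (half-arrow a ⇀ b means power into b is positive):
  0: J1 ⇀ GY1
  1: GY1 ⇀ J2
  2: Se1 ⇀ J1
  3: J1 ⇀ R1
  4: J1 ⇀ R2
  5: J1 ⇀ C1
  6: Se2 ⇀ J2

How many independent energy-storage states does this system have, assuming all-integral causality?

β2 stroke at J1  (Se1 (Se) sets effort on bond)
β6 stroke at J2  (Se2 (Se) sets effort on bond)
β1 stroke at GY1  (0-jn J2 has e-setter on 6)
β0 stroke at GY1  (GY1 both-in/both-out from 1)
β3 stroke at J1  (J1 flow already set via bond 0)
β4 stroke at J1  (1-jn J1 has f-setter on 0)
β5 stroke at J1  (J1 flow already set via bond 0)

1  (C1 all integral)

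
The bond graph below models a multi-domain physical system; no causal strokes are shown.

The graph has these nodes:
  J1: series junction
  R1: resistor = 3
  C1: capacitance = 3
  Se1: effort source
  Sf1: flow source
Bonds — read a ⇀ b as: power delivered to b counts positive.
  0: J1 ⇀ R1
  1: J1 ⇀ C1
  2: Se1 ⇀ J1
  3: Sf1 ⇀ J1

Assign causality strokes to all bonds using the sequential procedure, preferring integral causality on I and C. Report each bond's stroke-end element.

β2 stroke at J1  (Se1: effort source, stroke at far end)
β3 stroke at Sf1  (Sf1 (Sf) sets flow on bond)
β0 stroke at J1  (J1 flow already set via bond 3)
β1 stroke at J1  (1-jn J1 has f-setter on 3)

β0 stroke→J1
β1 stroke→J1
β2 stroke→J1
β3 stroke→Sf1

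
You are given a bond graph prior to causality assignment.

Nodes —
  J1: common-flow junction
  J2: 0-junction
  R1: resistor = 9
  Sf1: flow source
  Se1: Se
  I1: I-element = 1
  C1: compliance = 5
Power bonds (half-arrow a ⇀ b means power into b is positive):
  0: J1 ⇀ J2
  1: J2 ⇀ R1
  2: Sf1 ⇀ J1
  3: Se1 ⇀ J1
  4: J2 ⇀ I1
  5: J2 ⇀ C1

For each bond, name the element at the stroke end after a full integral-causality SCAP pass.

bond 0 stroke→J1
bond 1 stroke→R1
bond 2 stroke→Sf1
bond 3 stroke→J1
bond 4 stroke→I1
bond 5 stroke→J2

bond 2 stroke at Sf1  (Sf1 fixes flow; stroke at Sf1)
bond 3 stroke at J1  (Se1 (Se) sets effort on bond)
bond 0 stroke at J1  (J1: bond 2 brought flow, rest push out)
bond 4 stroke at I1  (I1: I, integral causality)
bond 5 stroke at J2  (C1 integral (e out))
bond 1 stroke at R1  (J2 effort already set via bond 5)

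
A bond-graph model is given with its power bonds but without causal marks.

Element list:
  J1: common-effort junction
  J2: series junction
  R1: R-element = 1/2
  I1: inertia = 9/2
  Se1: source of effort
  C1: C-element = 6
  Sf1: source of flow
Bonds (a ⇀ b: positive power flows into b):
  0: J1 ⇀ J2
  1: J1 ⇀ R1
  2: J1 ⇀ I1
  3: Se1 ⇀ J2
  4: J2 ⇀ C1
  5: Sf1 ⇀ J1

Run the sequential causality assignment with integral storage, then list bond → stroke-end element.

bond 3 stroke→J2  (Se1: effort source, stroke at far end)
bond 5 stroke→Sf1  (Sf1 (Sf) sets flow on bond)
bond 2 stroke→I1  (I1: I, integral causality)
bond 4 stroke→J2  (C1: C, integral causality)
bond 0 stroke→J1  (J2 needs exactly one f-in)
bond 1 stroke→R1  (J1: bond 0 brought effort, rest push out)

b0 stroke at J1
b1 stroke at R1
b2 stroke at I1
b3 stroke at J2
b4 stroke at J2
b5 stroke at Sf1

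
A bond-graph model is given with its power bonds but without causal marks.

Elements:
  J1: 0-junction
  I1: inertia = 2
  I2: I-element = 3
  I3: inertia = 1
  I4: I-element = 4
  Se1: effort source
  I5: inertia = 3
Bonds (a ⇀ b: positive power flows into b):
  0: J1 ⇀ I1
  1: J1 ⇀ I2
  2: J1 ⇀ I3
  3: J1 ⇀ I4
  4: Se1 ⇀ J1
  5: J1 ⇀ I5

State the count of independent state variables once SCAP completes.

bond 4 →J1  (Se1 (Se) sets effort on bond)
bond 0 →I1  (J1: bond 4 brought effort, rest push out)
bond 1 →I2  (0-jn J1 has e-setter on 4)
bond 2 →I3  (J1 effort already set via bond 4)
bond 3 →I4  (common-e at J1 fixed by 4)
bond 5 →I5  (common-e at J1 fixed by 4)

5  (I1, I2, I3, I4, I5 all integral)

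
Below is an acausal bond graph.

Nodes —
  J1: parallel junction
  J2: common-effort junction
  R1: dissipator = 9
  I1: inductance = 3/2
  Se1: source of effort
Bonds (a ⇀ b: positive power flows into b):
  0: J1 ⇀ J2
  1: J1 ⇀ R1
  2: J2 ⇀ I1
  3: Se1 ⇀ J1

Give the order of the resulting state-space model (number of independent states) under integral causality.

#3 →J1  (Se1 (Se) sets effort on bond)
#0 →J2  (common-e at J1 fixed by 3)
#1 →R1  (0-jn J1 has e-setter on 3)
#2 →I1  (common-e at J2 fixed by 0)

1  (I1 all integral)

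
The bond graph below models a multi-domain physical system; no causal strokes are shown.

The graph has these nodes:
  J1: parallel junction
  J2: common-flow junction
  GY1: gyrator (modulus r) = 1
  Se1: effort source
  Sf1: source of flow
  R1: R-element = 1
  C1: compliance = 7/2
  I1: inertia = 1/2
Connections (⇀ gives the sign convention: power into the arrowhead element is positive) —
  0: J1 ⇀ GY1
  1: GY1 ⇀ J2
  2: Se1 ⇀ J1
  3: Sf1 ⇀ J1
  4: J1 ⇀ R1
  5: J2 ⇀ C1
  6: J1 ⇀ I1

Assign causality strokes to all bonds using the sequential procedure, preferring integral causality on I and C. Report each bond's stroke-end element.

#2 stroke at J1  (Se1: effort source, stroke at far end)
#3 stroke at Sf1  (Sf1: flow source, stroke at near end)
#0 stroke at GY1  (common-e at J1 fixed by 2)
#4 stroke at R1  (J1 effort already set via bond 2)
#6 stroke at I1  (0-jn J1 has e-setter on 2)
#1 stroke at GY1  (GY1: gyrator matches bond 0)
#5 stroke at J2  (1-jn J2 has f-setter on 1)

#0 |GY1
#1 |GY1
#2 |J1
#3 |Sf1
#4 |R1
#5 |J2
#6 |I1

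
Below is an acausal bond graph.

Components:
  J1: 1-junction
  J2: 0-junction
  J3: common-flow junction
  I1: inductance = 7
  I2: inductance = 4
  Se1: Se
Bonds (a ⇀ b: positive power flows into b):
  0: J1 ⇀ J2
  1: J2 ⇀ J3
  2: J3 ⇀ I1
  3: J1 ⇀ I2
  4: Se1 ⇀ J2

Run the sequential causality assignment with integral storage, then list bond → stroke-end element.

#4 |J2  (Se1: effort source, stroke at far end)
#0 |J1  (0-jn J2 has e-setter on 4)
#1 |J3  (J2 effort already set via bond 4)
#2 |I1  (closing 1-jn rule on J3)
#3 |I2  (J1: last free bond brings flow in)

#0 stroke at J1
#1 stroke at J3
#2 stroke at I1
#3 stroke at I2
#4 stroke at J2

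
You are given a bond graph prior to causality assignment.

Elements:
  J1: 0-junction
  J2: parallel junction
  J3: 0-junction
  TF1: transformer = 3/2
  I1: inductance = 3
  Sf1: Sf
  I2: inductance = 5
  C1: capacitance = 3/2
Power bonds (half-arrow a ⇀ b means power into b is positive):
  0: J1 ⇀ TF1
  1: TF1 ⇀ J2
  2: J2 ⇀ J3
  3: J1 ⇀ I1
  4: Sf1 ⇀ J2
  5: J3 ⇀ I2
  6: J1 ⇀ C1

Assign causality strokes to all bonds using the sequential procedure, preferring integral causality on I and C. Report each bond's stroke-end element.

#4 →Sf1  (Sf1 (Sf) sets flow on bond)
#3 →I1  (prefer integral on I1)
#5 →I2  (I2 outputs flow p/I2)
#2 →J3  (closing 0-jn rule on J3)
#1 →J2  (only one effort-in slot at J2)
#0 →TF1  (TF1: transformer flips bond 1)
#6 →J1  (closing 0-jn rule on J1)

β0 stroke at TF1
β1 stroke at J2
β2 stroke at J3
β3 stroke at I1
β4 stroke at Sf1
β5 stroke at I2
β6 stroke at J1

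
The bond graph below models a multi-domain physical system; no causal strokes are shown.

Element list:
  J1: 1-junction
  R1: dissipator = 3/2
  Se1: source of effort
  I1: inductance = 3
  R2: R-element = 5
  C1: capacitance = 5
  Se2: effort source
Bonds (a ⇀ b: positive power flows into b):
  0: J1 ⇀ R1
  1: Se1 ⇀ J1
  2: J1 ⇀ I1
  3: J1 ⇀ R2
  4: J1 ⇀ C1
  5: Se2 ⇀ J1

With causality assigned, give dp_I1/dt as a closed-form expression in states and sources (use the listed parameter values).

dp_I1/dt = E_Se1 + E_Se2 - 13*p_I1/6 - q_C1/5

#1 stroke→J1  (source Se1 imposes e)
#5 stroke→J1  (Se2 (Se) sets effort on bond)
#2 stroke→I1  (I1 integral (f out))
#0 stroke→J1  (1-jn J1 has f-setter on 2)
#3 stroke→J1  (1-jn J1 has f-setter on 2)
#4 stroke→J1  (J1: bond 2 brought flow, rest push out)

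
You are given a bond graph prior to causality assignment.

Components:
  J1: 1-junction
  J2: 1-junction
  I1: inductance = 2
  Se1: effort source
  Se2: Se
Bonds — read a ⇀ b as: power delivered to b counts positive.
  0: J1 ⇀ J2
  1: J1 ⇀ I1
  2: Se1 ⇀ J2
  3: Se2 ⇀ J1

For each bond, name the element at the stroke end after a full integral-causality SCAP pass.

#0 |J1
#1 |I1
#2 |J2
#3 |J1

#2 →J2  (source Se1 imposes e)
#3 →J1  (source Se2 imposes e)
#0 →J1  (J2: last free bond brings flow in)
#1 →I1  (closing 1-jn rule on J1)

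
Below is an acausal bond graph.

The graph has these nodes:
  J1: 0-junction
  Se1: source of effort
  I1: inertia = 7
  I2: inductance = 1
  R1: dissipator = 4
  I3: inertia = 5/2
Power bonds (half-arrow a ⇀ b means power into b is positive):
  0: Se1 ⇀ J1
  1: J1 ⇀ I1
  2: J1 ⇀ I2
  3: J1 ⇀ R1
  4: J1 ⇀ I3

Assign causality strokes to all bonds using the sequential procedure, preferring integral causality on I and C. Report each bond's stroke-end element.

β0 stroke→J1  (Se1: effort source, stroke at far end)
β1 stroke→I1  (0-jn J1 has e-setter on 0)
β2 stroke→I2  (0-jn J1 has e-setter on 0)
β3 stroke→R1  (J1 effort already set via bond 0)
β4 stroke→I3  (common-e at J1 fixed by 0)

bond 0 |J1
bond 1 |I1
bond 2 |I2
bond 3 |R1
bond 4 |I3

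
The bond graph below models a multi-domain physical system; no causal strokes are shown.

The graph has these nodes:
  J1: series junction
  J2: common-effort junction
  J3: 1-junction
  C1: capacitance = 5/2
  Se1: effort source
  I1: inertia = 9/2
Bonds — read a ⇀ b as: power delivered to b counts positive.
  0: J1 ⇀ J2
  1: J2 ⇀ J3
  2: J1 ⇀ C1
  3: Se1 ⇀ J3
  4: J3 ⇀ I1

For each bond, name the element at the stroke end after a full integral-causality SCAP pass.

β0 stroke→J2
β1 stroke→J3
β2 stroke→J1
β3 stroke→J3
β4 stroke→I1

β3 stroke→J3  (Se1: effort source, stroke at far end)
β2 stroke→J1  (prefer integral on C1)
β0 stroke→J2  (closing 1-jn rule on J1)
β1 stroke→J3  (J2: bond 0 brought effort, rest push out)
β4 stroke→I1  (J3 needs exactly one f-in)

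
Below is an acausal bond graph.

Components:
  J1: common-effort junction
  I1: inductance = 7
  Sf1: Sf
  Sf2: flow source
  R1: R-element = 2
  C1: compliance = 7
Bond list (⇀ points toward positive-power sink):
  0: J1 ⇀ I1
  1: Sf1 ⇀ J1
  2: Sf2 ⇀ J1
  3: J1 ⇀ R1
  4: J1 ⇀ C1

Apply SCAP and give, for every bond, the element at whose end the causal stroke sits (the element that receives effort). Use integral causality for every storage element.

#0 |I1
#1 |Sf1
#2 |Sf2
#3 |R1
#4 |J1

#1 →Sf1  (source Sf1 imposes f)
#2 →Sf2  (Sf2: flow source, stroke at near end)
#0 →I1  (prefer integral on I1)
#4 →J1  (C1: C, integral causality)
#3 →R1  (J1 effort already set via bond 4)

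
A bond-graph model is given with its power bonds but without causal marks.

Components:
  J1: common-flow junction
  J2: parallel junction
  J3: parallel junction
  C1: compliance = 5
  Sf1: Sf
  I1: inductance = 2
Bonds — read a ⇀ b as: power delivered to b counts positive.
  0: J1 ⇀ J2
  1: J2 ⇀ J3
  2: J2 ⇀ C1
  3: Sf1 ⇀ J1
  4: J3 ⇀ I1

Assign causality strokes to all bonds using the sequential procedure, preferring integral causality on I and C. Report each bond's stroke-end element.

b3 stroke at Sf1  (Sf1 fixes flow; stroke at Sf1)
b0 stroke at J1  (J1: bond 3 brought flow, rest push out)
b2 stroke at J2  (C1 integral (e out))
b1 stroke at J3  (common-e at J2 fixed by 2)
b4 stroke at I1  (J3: bond 1 brought effort, rest push out)

β0 |J1
β1 |J3
β2 |J2
β3 |Sf1
β4 |I1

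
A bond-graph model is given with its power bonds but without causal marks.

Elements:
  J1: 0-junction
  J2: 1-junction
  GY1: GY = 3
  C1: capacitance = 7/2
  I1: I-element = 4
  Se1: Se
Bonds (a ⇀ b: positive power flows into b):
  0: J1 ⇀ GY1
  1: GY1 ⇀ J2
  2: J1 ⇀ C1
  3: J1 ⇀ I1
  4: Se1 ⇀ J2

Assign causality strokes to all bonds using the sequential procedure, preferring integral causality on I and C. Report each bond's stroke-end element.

β0 stroke→GY1
β1 stroke→GY1
β2 stroke→J1
β3 stroke→I1
β4 stroke→J2

b4 |J2  (Se1: effort source, stroke at far end)
b1 |GY1  (closing 1-jn rule on J2)
b0 |GY1  (GY GY1: same side as bond 1)
b2 |J1  (prefer integral on C1)
b3 |I1  (0-jn J1 has e-setter on 2)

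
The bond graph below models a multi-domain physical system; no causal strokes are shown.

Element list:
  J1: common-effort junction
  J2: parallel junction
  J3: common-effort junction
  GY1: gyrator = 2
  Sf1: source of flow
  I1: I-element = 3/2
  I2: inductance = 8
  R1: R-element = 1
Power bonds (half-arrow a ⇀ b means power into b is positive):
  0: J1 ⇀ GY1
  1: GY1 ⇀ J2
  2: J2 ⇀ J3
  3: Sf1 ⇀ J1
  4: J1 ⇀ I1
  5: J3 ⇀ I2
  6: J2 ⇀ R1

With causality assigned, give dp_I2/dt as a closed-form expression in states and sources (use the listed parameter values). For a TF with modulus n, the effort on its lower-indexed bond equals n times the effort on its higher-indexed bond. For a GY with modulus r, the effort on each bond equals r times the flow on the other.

bond 3 |Sf1  (Sf1: flow source, stroke at near end)
bond 4 |I1  (prefer integral on I1)
bond 0 |J1  (only one effort-in slot at J1)
bond 1 |J2  (GY GY1: same side as bond 0)
bond 2 |J3  (J2: bond 1 brought effort, rest push out)
bond 6 |R1  (common-e at J2 fixed by 1)
bond 5 |I2  (J3: bond 2 brought effort, rest push out)

dp_I2/dt = 2*F_Sf1 - 4*p_I1/3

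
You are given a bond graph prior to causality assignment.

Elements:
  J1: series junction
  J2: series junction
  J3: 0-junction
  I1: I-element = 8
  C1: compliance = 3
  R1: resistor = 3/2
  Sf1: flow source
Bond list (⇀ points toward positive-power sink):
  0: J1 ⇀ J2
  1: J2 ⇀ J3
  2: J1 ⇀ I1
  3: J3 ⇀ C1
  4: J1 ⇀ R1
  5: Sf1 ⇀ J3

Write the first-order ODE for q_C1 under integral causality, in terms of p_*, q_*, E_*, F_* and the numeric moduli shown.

#5 |Sf1  (Sf1 (Sf) sets flow on bond)
#2 |I1  (prefer integral on I1)
#0 |J1  (1-jn J1 has f-setter on 2)
#4 |J1  (J1: bond 2 brought flow, rest push out)
#1 |J2  (1-jn J2 has f-setter on 0)
#3 |J3  (closing 0-jn rule on J3)

dq_C1/dt = F_Sf1 + p_I1/8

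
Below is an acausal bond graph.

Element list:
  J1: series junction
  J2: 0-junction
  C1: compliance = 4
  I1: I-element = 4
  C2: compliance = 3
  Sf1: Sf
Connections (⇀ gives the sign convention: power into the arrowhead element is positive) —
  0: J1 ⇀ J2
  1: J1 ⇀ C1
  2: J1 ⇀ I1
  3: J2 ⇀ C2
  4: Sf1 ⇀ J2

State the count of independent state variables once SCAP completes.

3  (C1, C2, I1 all integral)

#4 →Sf1  (Sf1 (Sf) sets flow on bond)
#1 →J1  (prefer integral on C1)
#2 →I1  (prefer integral on I1)
#0 →J1  (J1: bond 2 brought flow, rest push out)
#3 →J2  (J2 needs exactly one e-in)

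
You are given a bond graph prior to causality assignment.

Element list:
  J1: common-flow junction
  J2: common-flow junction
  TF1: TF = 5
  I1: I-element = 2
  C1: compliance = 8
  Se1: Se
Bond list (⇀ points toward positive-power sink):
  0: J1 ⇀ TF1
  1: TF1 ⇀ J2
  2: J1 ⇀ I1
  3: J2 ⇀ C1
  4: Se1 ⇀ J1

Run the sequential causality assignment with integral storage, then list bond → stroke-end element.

#0 stroke at J1
#1 stroke at TF1
#2 stroke at I1
#3 stroke at J2
#4 stroke at J1

bond 4 stroke at J1  (source Se1 imposes e)
bond 2 stroke at I1  (prefer integral on I1)
bond 0 stroke at J1  (common-f at J1 fixed by 2)
bond 1 stroke at TF1  (through TF1, causality passes straight; one stroke at TF1)
bond 3 stroke at J2  (1-jn J2 has f-setter on 1)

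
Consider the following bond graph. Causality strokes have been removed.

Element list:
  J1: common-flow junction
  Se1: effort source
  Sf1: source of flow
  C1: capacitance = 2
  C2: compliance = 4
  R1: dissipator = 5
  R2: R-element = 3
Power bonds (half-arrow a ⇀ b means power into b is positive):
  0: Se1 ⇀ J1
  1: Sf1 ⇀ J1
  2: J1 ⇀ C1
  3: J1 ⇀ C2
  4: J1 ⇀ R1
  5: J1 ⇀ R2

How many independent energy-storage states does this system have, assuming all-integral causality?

β0 |J1  (Se1 fixes effort; stroke away)
β1 |Sf1  (Sf1 (Sf) sets flow on bond)
β2 |J1  (common-f at J1 fixed by 1)
β3 |J1  (J1 flow already set via bond 1)
β4 |J1  (common-f at J1 fixed by 1)
β5 |J1  (1-jn J1 has f-setter on 1)

2  (C1, C2 all integral)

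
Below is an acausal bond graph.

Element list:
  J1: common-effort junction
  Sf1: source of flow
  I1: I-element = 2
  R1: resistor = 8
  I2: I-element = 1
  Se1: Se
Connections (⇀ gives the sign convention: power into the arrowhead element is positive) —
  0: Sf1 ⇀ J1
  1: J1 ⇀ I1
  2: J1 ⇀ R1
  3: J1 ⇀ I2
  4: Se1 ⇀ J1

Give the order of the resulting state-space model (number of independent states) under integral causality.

#0 stroke at Sf1  (source Sf1 imposes f)
#4 stroke at J1  (Se1: effort source, stroke at far end)
#1 stroke at I1  (J1: bond 4 brought effort, rest push out)
#2 stroke at R1  (J1: bond 4 brought effort, rest push out)
#3 stroke at I2  (common-e at J1 fixed by 4)

2  (I1, I2 all integral)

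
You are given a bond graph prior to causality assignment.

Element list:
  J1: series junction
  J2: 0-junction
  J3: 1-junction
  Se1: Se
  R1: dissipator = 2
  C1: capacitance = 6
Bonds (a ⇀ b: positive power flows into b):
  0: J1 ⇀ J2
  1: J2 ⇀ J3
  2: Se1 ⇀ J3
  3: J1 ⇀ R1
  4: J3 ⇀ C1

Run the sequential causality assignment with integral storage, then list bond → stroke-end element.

b2 stroke→J3  (Se1: effort source, stroke at far end)
b4 stroke→J3  (C1: C, integral causality)
b1 stroke→J2  (only one flow-in slot at J3)
b0 stroke→J1  (J2: bond 1 brought effort, rest push out)
b3 stroke→R1  (only one flow-in slot at J1)

#0 →J1
#1 →J2
#2 →J3
#3 →R1
#4 →J3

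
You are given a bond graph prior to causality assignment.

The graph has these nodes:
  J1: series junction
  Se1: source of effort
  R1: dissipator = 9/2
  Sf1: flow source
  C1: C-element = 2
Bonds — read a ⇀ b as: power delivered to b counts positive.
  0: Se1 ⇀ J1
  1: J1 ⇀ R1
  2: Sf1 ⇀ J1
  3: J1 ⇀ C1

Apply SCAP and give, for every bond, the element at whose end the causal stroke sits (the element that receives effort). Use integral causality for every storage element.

b0 →J1  (Se1 (Se) sets effort on bond)
b2 →Sf1  (Sf1 (Sf) sets flow on bond)
b1 →J1  (1-jn J1 has f-setter on 2)
b3 →J1  (1-jn J1 has f-setter on 2)

β0 |J1
β1 |J1
β2 |Sf1
β3 |J1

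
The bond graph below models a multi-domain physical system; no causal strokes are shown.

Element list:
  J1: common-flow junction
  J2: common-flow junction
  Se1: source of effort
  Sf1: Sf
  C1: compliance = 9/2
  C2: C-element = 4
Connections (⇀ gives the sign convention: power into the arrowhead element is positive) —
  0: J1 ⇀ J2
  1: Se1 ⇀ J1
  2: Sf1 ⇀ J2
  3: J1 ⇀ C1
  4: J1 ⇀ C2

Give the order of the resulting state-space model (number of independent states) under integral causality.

β1 |J1  (source Se1 imposes e)
β2 |Sf1  (Sf1: flow source, stroke at near end)
β0 |J2  (J2 flow already set via bond 2)
β3 |J1  (common-f at J1 fixed by 0)
β4 |J1  (1-jn J1 has f-setter on 0)

2  (C1, C2 all integral)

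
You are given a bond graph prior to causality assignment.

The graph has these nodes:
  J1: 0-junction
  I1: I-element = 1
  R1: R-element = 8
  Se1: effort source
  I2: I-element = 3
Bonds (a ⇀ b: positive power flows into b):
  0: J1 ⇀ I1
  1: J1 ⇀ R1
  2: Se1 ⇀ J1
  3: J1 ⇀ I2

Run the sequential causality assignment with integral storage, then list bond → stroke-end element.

b0 →I1
b1 →R1
b2 →J1
b3 →I2

#2 stroke at J1  (Se1: effort source, stroke at far end)
#0 stroke at I1  (J1 effort already set via bond 2)
#1 stroke at R1  (J1: bond 2 brought effort, rest push out)
#3 stroke at I2  (common-e at J1 fixed by 2)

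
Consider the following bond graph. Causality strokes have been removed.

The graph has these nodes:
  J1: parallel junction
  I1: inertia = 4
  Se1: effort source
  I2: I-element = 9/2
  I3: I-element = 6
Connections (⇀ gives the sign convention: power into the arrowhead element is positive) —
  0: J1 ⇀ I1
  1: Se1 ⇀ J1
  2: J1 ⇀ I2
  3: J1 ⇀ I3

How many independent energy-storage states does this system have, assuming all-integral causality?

3  (I1, I2, I3 all integral)

#1 stroke→J1  (Se1 fixes effort; stroke away)
#0 stroke→I1  (common-e at J1 fixed by 1)
#2 stroke→I2  (J1: bond 1 brought effort, rest push out)
#3 stroke→I3  (J1 effort already set via bond 1)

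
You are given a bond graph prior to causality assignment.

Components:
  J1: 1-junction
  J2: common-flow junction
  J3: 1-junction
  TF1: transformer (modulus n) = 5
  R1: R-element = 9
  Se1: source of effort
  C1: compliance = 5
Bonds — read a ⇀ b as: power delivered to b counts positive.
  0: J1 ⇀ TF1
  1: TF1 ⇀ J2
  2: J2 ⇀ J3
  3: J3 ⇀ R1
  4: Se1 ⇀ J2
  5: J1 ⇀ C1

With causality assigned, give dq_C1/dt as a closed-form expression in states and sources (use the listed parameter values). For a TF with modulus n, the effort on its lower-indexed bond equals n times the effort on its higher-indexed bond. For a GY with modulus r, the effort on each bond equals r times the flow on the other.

dq_C1/dt = E_Se1/45 - q_C1/1125

b4 |J2  (Se1 (Se) sets effort on bond)
b5 |J1  (C1 outputs effort q/C1)
b0 |TF1  (J1 needs exactly one f-in)
b1 |J2  (TF1 one-in-one-out from 0)
b2 |J3  (closing 1-jn rule on J2)
b3 |R1  (only one flow-in slot at J3)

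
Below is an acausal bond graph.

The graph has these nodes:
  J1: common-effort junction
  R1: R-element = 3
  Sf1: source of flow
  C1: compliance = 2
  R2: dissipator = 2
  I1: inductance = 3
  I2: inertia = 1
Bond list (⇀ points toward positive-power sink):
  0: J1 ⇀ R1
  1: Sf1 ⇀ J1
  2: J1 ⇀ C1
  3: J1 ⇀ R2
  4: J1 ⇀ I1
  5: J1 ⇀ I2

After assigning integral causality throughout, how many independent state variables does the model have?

3  (C1, I1, I2 all integral)

β1 stroke at Sf1  (source Sf1 imposes f)
β2 stroke at J1  (C1 integral (e out))
β0 stroke at R1  (common-e at J1 fixed by 2)
β3 stroke at R2  (common-e at J1 fixed by 2)
β4 stroke at I1  (common-e at J1 fixed by 2)
β5 stroke at I2  (common-e at J1 fixed by 2)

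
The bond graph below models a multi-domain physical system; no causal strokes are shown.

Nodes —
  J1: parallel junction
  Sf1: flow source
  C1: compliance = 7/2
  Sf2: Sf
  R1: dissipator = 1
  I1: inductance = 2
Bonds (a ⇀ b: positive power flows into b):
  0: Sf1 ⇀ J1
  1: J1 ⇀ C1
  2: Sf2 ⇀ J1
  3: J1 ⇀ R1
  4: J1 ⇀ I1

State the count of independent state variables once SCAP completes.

2  (C1, I1 all integral)

β0 |Sf1  (source Sf1 imposes f)
β2 |Sf2  (source Sf2 imposes f)
β1 |J1  (C1: C, integral causality)
β3 |R1  (J1 effort already set via bond 1)
β4 |I1  (J1 effort already set via bond 1)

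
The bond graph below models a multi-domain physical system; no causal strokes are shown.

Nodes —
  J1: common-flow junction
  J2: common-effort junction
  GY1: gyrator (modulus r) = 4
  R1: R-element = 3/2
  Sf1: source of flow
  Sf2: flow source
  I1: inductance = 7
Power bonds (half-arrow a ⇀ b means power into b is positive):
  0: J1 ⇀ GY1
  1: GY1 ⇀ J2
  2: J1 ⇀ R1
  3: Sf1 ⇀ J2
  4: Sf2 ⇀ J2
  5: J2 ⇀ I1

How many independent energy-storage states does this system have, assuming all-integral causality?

bond 3 stroke→Sf1  (Sf1: flow source, stroke at near end)
bond 4 stroke→Sf2  (Sf2 fixes flow; stroke at Sf2)
bond 5 stroke→I1  (I1: I, integral causality)
bond 1 stroke→J2  (J2 needs exactly one e-in)
bond 0 stroke→J1  (GY1: gyrator matches bond 1)
bond 2 stroke→R1  (closing 1-jn rule on J1)

1  (I1 all integral)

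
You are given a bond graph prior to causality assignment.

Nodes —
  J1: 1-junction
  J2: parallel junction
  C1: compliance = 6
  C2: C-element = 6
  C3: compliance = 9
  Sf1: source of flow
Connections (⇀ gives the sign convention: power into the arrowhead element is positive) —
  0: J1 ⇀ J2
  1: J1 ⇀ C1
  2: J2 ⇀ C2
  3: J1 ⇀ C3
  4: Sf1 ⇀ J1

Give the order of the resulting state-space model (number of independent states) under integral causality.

3  (C1, C2, C3 all integral)

β4 |Sf1  (Sf1 fixes flow; stroke at Sf1)
β0 |J1  (J1 flow already set via bond 4)
β1 |J1  (J1 flow already set via bond 4)
β3 |J1  (1-jn J1 has f-setter on 4)
β2 |J2  (J2: last free bond brings effort in)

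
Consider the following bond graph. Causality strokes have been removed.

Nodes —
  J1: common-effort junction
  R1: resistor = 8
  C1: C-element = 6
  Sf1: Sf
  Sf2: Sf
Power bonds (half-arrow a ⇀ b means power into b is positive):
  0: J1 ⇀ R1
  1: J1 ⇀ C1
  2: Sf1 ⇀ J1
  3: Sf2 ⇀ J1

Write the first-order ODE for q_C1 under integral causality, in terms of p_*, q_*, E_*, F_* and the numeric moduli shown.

β2 stroke→Sf1  (Sf1: flow source, stroke at near end)
β3 stroke→Sf2  (Sf2 (Sf) sets flow on bond)
β1 stroke→J1  (prefer integral on C1)
β0 stroke→R1  (J1: bond 1 brought effort, rest push out)

dq_C1/dt = F_Sf1 + F_Sf2 - q_C1/48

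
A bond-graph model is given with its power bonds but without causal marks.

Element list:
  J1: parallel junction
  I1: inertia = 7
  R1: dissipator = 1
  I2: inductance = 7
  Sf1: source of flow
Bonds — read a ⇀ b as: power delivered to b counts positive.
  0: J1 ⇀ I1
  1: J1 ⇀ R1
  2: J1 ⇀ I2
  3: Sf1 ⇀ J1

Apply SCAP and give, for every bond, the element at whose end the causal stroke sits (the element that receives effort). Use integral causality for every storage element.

β3 →Sf1  (Sf1: flow source, stroke at near end)
β0 →I1  (prefer integral on I1)
β2 →I2  (I2 outputs flow p/I2)
β1 →J1  (closing 0-jn rule on J1)

#0 →I1
#1 →J1
#2 →I2
#3 →Sf1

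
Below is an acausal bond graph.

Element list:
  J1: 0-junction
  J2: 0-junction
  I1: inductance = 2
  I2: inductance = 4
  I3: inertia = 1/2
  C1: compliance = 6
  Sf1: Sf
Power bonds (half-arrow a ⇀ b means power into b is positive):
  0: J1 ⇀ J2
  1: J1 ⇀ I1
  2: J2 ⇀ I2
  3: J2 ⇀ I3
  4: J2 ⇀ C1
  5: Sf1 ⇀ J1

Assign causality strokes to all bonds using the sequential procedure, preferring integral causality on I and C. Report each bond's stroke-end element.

b0 stroke→J1
b1 stroke→I1
b2 stroke→I2
b3 stroke→I3
b4 stroke→J2
b5 stroke→Sf1

bond 5 stroke at Sf1  (Sf1: flow source, stroke at near end)
bond 1 stroke at I1  (I1: I, integral causality)
bond 0 stroke at J1  (J1: last free bond brings effort in)
bond 2 stroke at I2  (I2 outputs flow p/I2)
bond 3 stroke at I3  (I3 integral (f out))
bond 4 stroke at J2  (J2: last free bond brings effort in)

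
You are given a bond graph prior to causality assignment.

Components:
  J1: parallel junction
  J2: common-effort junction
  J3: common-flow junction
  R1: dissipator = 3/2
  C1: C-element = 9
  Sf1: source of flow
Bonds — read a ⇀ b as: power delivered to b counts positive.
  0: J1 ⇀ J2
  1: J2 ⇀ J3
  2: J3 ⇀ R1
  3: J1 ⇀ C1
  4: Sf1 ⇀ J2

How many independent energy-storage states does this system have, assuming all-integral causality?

β4 →Sf1  (source Sf1 imposes f)
β3 →J1  (C1: C, integral causality)
β0 →J2  (0-jn J1 has e-setter on 3)
β1 →J3  (common-e at J2 fixed by 0)
β2 →R1  (closing 1-jn rule on J3)

1  (C1 all integral)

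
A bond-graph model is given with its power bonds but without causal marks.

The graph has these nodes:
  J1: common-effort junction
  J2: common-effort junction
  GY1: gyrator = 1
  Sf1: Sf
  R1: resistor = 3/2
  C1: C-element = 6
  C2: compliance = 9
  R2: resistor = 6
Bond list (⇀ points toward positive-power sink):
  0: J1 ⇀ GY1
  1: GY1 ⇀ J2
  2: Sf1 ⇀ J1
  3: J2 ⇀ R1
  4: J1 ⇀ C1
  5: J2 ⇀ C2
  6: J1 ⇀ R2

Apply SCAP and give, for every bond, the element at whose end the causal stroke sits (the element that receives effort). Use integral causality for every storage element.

b0 →GY1
b1 →GY1
b2 →Sf1
b3 →R1
b4 →J1
b5 →J2
b6 →R2

β2 stroke→Sf1  (Sf1 fixes flow; stroke at Sf1)
β4 stroke→J1  (C1: C, integral causality)
β0 stroke→GY1  (J1 effort already set via bond 4)
β6 stroke→R2  (common-e at J1 fixed by 4)
β1 stroke→GY1  (GY GY1: same side as bond 0)
β5 stroke→J2  (C2: C, integral causality)
β3 stroke→R1  (0-jn J2 has e-setter on 5)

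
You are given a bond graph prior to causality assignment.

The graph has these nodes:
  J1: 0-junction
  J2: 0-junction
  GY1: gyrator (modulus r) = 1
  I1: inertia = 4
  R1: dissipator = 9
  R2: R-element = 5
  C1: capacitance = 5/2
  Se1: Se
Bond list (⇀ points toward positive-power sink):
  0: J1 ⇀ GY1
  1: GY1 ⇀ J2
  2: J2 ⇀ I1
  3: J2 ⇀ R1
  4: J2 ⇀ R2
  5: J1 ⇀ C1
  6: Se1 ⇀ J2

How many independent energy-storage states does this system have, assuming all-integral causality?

2  (C1, I1 all integral)

bond 6 →J2  (Se1 (Se) sets effort on bond)
bond 1 →GY1  (J2 effort already set via bond 6)
bond 2 →I1  (J2 effort already set via bond 6)
bond 3 →R1  (J2: bond 6 brought effort, rest push out)
bond 4 →R2  (common-e at J2 fixed by 6)
bond 0 →GY1  (GY1: gyrator matches bond 1)
bond 5 →J1  (only one effort-in slot at J1)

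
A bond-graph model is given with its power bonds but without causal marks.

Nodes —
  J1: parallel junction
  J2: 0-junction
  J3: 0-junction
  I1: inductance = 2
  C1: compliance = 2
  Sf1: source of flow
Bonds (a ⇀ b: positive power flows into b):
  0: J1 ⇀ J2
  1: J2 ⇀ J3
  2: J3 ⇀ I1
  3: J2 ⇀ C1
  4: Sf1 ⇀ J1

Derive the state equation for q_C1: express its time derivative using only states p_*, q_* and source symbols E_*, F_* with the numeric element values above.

dq_C1/dt = F_Sf1 - p_I1/2

b4 →Sf1  (source Sf1 imposes f)
b0 →J1  (J1: last free bond brings effort in)
b2 →I1  (I1 outputs flow p/I1)
b1 →J3  (closing 0-jn rule on J3)
b3 →J2  (J2: last free bond brings effort in)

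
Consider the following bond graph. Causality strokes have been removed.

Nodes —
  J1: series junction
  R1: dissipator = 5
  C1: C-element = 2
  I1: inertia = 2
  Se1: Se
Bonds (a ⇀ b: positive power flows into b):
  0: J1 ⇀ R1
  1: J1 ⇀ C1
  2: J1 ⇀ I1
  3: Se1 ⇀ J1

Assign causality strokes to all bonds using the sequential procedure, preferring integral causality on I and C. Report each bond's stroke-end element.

bond 0 |J1
bond 1 |J1
bond 2 |I1
bond 3 |J1

bond 3 |J1  (Se1 fixes effort; stroke away)
bond 1 |J1  (C1: C, integral causality)
bond 2 |I1  (I1: I, integral causality)
bond 0 |J1  (1-jn J1 has f-setter on 2)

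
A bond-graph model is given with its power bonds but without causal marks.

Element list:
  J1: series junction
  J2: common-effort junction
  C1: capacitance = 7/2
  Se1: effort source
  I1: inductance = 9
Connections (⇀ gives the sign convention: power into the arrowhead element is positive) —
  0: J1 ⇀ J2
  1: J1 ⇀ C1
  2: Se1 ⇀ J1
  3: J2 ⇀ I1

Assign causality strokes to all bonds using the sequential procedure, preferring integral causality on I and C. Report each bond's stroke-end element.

b2 stroke at J1  (Se1 (Se) sets effort on bond)
b1 stroke at J1  (C1 outputs effort q/C1)
b0 stroke at J2  (only one flow-in slot at J1)
b3 stroke at I1  (J2 effort already set via bond 0)

#0 →J2
#1 →J1
#2 →J1
#3 →I1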